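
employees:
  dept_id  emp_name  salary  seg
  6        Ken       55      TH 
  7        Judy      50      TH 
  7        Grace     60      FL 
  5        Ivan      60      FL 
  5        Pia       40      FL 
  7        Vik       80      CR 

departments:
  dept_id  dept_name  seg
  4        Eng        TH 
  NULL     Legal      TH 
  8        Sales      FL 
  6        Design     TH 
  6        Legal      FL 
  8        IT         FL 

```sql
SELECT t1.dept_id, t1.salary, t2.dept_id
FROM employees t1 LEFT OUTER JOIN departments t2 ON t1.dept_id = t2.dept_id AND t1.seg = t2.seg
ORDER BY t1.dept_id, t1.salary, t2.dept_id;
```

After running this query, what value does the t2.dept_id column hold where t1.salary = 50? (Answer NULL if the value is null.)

NULL

LEFT JOIN keeps every row from `employees`; unmatched rows get NULL for `departments`'s columns.
Matching on t1.dept_id = t2.dept_id AND t1.seg = t2.seg. A NULL in a compared column never satisfies the condition.
- t1[0] dept_id=6, seg=TH → 1 match(es) in t2 → 1 row(s).
- t1[1] dept_id=7, seg=TH → no match; kept with NULLs on the t2 side.
- t1[2] dept_id=7, seg=FL → no match; kept with NULLs on the t2 side.
- t1[3] dept_id=5, seg=FL → no match; kept with NULLs on the t2 side.
- t1[4] dept_id=5, seg=FL → no match; kept with NULLs on the t2 side.
- t1[5] dept_id=7, seg=CR → no match; kept with NULLs on the t2 side.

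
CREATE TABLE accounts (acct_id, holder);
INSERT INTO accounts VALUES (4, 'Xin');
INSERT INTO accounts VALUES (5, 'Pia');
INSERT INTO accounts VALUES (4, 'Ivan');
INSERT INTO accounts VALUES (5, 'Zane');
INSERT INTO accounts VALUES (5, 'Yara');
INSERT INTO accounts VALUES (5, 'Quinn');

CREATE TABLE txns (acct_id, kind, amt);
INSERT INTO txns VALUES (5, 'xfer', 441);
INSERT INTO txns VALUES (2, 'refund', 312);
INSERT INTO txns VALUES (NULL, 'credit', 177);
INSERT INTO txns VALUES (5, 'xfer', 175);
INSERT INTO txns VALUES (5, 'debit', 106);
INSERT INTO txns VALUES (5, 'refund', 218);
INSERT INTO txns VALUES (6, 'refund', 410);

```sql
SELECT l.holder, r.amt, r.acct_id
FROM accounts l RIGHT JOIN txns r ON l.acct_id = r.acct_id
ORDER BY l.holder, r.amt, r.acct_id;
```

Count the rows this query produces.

19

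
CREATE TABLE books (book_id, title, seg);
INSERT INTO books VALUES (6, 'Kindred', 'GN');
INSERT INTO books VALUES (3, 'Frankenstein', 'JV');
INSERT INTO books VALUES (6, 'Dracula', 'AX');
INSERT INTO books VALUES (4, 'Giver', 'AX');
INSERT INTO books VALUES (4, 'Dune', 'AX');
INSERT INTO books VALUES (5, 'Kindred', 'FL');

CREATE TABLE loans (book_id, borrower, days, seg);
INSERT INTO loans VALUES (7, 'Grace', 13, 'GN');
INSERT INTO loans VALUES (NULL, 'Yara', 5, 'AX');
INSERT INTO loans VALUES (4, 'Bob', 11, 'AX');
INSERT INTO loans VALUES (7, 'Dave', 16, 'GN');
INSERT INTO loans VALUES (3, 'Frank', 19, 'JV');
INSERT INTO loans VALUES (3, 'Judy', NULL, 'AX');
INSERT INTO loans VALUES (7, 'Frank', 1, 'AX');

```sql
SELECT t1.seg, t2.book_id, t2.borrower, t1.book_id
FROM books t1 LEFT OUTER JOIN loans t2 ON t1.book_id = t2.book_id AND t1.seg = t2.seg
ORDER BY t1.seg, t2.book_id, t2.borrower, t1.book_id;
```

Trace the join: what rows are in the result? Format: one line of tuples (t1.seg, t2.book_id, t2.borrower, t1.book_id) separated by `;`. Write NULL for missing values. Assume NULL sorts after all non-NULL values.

LEFT JOIN keeps every row from `books`; unmatched rows get NULL for `loans`'s columns.
Matching on t1.book_id = t2.book_id AND t1.seg = t2.seg. A NULL in a compared column never satisfies the condition.
- t1 (book_id=6, seg=GN) has no partner → padded with NULL.
- t1 (book_id=3, seg=JV) pairs with 1 row(s) of t2.
- t1 (book_id=6, seg=AX) has no partner → padded with NULL.
- t1 (book_id=4, seg=AX) pairs with 1 row(s) of t2.
- t1 (book_id=4, seg=AX) pairs with 1 row(s) of t2.
- t1 (book_id=5, seg=FL) has no partner → padded with NULL.
After projecting and ordering:
t1.seg | t2.book_id | t2.borrower | t1.book_id
AX | 4 | Bob | 4
AX | 4 | Bob | 4
AX | NULL | NULL | 6
FL | NULL | NULL | 5
GN | NULL | NULL | 6
JV | 3 | Frank | 3

(AX, 4, Bob, 4); (AX, 4, Bob, 4); (AX, NULL, NULL, 6); (FL, NULL, NULL, 5); (GN, NULL, NULL, 6); (JV, 3, Frank, 3)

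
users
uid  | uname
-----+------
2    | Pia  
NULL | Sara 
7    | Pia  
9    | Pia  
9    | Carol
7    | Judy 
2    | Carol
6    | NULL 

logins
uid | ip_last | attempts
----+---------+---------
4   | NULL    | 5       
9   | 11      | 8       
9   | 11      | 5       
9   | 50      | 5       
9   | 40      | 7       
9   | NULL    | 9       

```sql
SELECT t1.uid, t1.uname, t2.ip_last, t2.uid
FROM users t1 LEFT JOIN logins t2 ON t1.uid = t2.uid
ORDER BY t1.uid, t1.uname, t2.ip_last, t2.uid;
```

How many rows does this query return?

16

LEFT JOIN keeps every row from `users`; unmatched rows get NULL for `logins`'s columns.
Matching on t1.uid = t2.uid. A NULL in a compared column never satisfies the condition.
- t1[0] uid=2 → no match; kept with NULLs on the t2 side.
- t1[1] uid=NULL → no match; kept with NULLs on the t2 side.
- t1[2] uid=7 → no match; kept with NULLs on the t2 side.
- t1[3] uid=9 → 5 match(es) in t2 → 5 row(s).
- t1[4] uid=9 → 5 match(es) in t2 → 5 row(s).
- t1[5] uid=7 → no match; kept with NULLs on the t2 side.
- t1[6] uid=2 → no match; kept with NULLs on the t2 side.
- t1[7] uid=6 → no match; kept with NULLs on the t2 side.
Total: 10 matched + 6 padded = 16 rows.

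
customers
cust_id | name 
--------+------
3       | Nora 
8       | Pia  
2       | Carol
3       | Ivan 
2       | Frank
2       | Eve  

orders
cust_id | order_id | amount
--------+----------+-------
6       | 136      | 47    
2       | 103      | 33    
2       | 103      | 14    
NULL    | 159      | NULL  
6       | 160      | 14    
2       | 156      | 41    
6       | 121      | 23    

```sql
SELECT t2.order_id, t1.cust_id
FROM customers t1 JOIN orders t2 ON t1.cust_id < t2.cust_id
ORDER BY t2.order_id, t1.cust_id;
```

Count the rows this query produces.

INNER JOIN keeps only pairs where the ON condition holds.
Matching on t1.cust_id < t2.cust_id. A NULL in a compared column never satisfies the condition.
Matched pairs: 15.
Total: 15 rows.

15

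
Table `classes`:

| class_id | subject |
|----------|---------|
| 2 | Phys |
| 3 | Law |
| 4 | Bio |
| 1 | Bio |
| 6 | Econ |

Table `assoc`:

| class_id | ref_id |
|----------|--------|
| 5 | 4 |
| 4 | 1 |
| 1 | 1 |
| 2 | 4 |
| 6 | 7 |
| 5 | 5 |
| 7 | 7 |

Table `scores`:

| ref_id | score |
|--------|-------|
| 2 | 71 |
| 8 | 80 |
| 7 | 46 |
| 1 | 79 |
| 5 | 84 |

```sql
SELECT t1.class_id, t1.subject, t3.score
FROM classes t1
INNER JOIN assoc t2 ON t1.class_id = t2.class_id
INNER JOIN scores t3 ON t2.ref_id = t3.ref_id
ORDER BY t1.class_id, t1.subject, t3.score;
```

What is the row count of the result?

Evaluate left to right. First `classes t1 INNER JOIN assoc t2` on class_id: 4 row(s).
Then INNER JOIN `scores t3` on ref_id: keep only rows whose t2.ref_id appears in t3.
Result: 3 row(s).

3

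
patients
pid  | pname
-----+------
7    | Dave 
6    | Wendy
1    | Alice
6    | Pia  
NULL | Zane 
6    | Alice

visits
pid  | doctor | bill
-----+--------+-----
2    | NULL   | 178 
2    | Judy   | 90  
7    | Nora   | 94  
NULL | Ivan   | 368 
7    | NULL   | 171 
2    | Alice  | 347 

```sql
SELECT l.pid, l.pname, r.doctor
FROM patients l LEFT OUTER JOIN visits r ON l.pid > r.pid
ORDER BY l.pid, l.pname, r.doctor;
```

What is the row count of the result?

LEFT JOIN keeps every row from `patients`; unmatched rows get NULL for `visits`'s columns.
Matching on l.pid > r.pid. A NULL in a compared column never satisfies the condition.
Matched pairs: 12; unmatched l rows kept: 2.
Total: 12 matched + 2 padded = 14 rows.

14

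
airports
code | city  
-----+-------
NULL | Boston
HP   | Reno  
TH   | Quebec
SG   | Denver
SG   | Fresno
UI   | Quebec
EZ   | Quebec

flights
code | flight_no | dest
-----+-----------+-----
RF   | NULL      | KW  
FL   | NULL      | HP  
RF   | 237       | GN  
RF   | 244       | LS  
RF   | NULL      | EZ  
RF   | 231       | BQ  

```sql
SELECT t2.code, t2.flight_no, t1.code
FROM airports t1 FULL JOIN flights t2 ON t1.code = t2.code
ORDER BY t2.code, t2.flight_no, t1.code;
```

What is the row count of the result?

13

FULL OUTER JOIN keeps every row from both sides; unmatched rows get NULL for the other side's columns.
Matching on t1.code = t2.code. A NULL in a compared column never satisfies the condition.
- t1 row (code=NULL): no match → kept, t2 columns NULL.
- t1 row (code=HP): no match → kept, t2 columns NULL.
- t1 row (code=TH): no match → kept, t2 columns NULL.
- t1 row (code=SG): no match → kept, t2 columns NULL.
- t1 row (code=SG): no match → kept, t2 columns NULL.
- t1 row (code=UI): no match → kept, t2 columns NULL.
- t1 row (code=EZ): no match → kept, t2 columns NULL.
- plus 6 unmatched t2 row(s), each kept with NULL t1 columns.
Total: 0 matched + 13 padded = 13 rows.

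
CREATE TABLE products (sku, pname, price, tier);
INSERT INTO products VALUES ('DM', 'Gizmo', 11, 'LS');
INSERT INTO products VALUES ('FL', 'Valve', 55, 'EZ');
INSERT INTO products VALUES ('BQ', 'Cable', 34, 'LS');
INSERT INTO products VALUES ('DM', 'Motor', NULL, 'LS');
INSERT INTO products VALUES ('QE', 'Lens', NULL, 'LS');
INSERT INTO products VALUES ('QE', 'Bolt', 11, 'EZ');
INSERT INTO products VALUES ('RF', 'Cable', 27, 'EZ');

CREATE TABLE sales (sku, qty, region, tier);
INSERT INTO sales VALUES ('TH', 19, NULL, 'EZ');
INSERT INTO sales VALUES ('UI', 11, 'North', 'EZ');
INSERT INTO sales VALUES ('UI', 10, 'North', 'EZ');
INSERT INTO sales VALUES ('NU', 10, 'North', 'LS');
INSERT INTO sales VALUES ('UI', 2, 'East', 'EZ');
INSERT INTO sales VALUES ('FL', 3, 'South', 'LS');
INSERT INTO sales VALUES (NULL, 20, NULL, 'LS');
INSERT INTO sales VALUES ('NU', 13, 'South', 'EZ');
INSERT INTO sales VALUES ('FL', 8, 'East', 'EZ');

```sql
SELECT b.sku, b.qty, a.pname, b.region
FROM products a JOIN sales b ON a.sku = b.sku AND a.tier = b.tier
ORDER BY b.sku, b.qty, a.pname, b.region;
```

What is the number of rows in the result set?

INNER JOIN keeps only pairs where the ON condition holds.
Matching on a.sku = b.sku AND a.tier = b.tier. A NULL in a compared column never satisfies the condition.
Matched pairs: 1.
Total: 1 rows.

1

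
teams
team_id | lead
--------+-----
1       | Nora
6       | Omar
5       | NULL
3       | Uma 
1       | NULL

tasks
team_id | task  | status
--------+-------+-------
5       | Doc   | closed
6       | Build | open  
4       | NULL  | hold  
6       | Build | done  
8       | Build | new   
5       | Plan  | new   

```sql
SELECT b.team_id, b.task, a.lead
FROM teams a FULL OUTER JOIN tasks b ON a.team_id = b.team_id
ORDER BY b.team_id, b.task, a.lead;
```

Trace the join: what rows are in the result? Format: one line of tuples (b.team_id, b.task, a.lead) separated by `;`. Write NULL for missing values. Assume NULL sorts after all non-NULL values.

(4, NULL, NULL); (5, Doc, NULL); (5, Plan, NULL); (6, Build, Omar); (6, Build, Omar); (8, Build, NULL); (NULL, NULL, Nora); (NULL, NULL, Uma); (NULL, NULL, NULL)

FULL OUTER JOIN keeps every row from both sides; unmatched rows get NULL for the other side's columns.
Matching on a.team_id = b.team_id.
- team_id=1: no b row matches, row kept with b columns NULL.
- team_id=6: 2 matching b row(s), so 2 row(s) emitted.
- team_id=5: 2 matching b row(s), so 2 row(s) emitted.
- team_id=3: no b row matches, row kept with b columns NULL.
- team_id=1: no b row matches, row kept with b columns NULL.
- 2 b row(s) had no a match → kept, a columns NULL.
After projecting and ordering:
b.team_id | b.task | a.lead
4 | NULL | NULL
5 | Doc | NULL
5 | Plan | NULL
6 | Build | Omar
6 | Build | Omar
8 | Build | NULL
NULL | NULL | Nora
NULL | NULL | Uma
NULL | NULL | NULL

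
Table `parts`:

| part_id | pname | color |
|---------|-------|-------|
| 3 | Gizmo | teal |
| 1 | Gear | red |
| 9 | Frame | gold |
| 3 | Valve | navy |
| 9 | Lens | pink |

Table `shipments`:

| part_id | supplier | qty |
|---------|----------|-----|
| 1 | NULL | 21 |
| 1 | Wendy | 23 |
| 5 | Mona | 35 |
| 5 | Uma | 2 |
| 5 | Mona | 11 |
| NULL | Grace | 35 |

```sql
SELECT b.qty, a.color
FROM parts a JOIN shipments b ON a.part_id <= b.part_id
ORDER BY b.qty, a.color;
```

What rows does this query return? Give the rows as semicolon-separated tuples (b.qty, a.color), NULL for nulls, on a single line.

(2, navy); (2, red); (2, teal); (11, navy); (11, red); (11, teal); (21, red); (23, red); (35, navy); (35, red); (35, teal)

INNER JOIN keeps only pairs where the ON condition holds.
Matching on a.part_id <= b.part_id. A NULL in a compared column never satisfies the condition.
- part_id=3: 3 matching b row(s), so 3 row(s) emitted.
- part_id=1: 5 matching b row(s), so 5 row(s) emitted.
- part_id=9: no matching b row, dropped.
- part_id=3: 3 matching b row(s), so 3 row(s) emitted.
- part_id=9: no matching b row, dropped.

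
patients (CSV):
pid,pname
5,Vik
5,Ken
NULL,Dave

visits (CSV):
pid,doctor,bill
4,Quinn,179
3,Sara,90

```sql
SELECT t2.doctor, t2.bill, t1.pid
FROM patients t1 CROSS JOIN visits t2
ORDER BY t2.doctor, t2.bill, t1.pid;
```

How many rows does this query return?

CROSS JOIN pairs every row of `patients` with every row of `visits`: 3 × 2 = 6 rows.

6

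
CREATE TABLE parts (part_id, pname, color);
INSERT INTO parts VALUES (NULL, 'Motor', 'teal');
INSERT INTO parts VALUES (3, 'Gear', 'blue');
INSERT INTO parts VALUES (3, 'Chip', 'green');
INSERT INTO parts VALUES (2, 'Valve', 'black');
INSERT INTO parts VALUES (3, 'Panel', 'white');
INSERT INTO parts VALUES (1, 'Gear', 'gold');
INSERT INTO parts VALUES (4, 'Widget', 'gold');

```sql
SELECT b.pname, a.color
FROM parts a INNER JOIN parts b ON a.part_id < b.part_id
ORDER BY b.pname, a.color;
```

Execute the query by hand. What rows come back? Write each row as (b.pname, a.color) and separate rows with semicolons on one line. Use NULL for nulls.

(Chip, black); (Chip, gold); (Gear, black); (Gear, gold); (Panel, black); (Panel, gold); (Valve, gold); (Widget, black); (Widget, blue); (Widget, gold); (Widget, green); (Widget, white)

INNER JOIN keeps only pairs where the ON condition holds.
Matching on a.part_id < b.part_id. A NULL in a compared column never satisfies the condition.
- part_id=NULL: no matching b row, dropped.
- part_id=3: 1 matching b row(s), so 1 row(s) emitted.
- part_id=3: 1 matching b row(s), so 1 row(s) emitted.
- part_id=2: 4 matching b row(s), so 4 row(s) emitted.
- part_id=3: 1 matching b row(s), so 1 row(s) emitted.
- part_id=1: 5 matching b row(s), so 5 row(s) emitted.
- part_id=4: no matching b row, dropped.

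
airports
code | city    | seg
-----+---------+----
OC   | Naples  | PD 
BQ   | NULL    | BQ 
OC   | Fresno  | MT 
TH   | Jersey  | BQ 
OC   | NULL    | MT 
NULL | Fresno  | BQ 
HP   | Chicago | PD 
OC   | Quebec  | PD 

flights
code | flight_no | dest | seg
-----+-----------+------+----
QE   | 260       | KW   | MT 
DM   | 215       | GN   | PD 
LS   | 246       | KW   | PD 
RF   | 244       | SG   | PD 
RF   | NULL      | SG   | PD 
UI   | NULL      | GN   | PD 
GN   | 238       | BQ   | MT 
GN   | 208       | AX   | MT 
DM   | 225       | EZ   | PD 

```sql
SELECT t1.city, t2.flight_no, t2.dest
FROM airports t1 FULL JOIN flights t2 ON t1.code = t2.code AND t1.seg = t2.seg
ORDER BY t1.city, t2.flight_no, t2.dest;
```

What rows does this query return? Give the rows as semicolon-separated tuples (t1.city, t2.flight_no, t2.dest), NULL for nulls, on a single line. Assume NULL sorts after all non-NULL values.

(Chicago, NULL, NULL); (Fresno, NULL, NULL); (Fresno, NULL, NULL); (Jersey, NULL, NULL); (Naples, NULL, NULL); (Quebec, NULL, NULL); (NULL, 208, AX); (NULL, 215, GN); (NULL, 225, EZ); (NULL, 238, BQ); (NULL, 244, SG); (NULL, 246, KW); (NULL, 260, KW); (NULL, NULL, GN); (NULL, NULL, SG); (NULL, NULL, NULL); (NULL, NULL, NULL)

FULL OUTER JOIN keeps every row from both sides; unmatched rows get NULL for the other side's columns.
Matching on t1.code = t2.code AND t1.seg = t2.seg. A NULL in a compared column never satisfies the condition.
- t1[0] code=OC, seg=PD → no match; kept with NULLs on the t2 side.
- t1[1] code=BQ, seg=BQ → no match; kept with NULLs on the t2 side.
- t1[2] code=OC, seg=MT → no match; kept with NULLs on the t2 side.
- t1[3] code=TH, seg=BQ → no match; kept with NULLs on the t2 side.
- t1[4] code=OC, seg=MT → no match; kept with NULLs on the t2 side.
- t1[5] code=NULL, seg=BQ → no match; kept with NULLs on the t2 side.
- t1[6] code=HP, seg=PD → no match; kept with NULLs on the t2 side.
- t1[7] code=OC, seg=PD → no match; kept with NULLs on the t2 side.
- 9 row(s) from t2 found no t1 partner → padded with NULL.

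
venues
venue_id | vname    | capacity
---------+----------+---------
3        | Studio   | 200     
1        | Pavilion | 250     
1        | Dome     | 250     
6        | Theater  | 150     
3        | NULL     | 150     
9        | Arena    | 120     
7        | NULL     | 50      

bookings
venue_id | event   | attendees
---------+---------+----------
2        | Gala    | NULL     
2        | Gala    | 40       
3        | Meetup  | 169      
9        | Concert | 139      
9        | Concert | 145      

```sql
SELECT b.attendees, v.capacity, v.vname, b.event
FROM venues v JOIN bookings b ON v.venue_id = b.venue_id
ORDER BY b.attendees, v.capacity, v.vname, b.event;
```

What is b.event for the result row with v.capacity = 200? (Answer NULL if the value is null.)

INNER JOIN keeps only pairs where the ON condition holds.
Matching on v.venue_id = b.venue_id.
- venue_id=3: 1 matching b row(s), so 1 row(s) emitted.
- venue_id=1: no matching b row, dropped.
- venue_id=1: no matching b row, dropped.
- venue_id=6: no matching b row, dropped.
- venue_id=3: 1 matching b row(s), so 1 row(s) emitted.
- venue_id=9: 2 matching b row(s), so 2 row(s) emitted.
- venue_id=7: no matching b row, dropped.

Meetup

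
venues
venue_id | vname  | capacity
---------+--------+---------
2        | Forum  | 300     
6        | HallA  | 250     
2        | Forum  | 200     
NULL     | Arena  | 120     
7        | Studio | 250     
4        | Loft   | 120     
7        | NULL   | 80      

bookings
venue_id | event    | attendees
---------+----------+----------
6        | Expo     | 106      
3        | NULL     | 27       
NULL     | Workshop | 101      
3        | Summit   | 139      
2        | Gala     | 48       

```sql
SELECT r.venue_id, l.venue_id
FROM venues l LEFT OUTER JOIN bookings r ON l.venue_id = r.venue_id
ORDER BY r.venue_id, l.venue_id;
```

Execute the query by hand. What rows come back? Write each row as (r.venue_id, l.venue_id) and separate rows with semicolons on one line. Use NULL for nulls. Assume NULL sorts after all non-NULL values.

LEFT JOIN keeps every row from `venues`; unmatched rows get NULL for `bookings`'s columns.
Matching on l.venue_id = r.venue_id. A NULL in a compared column never satisfies the condition.
- l (venue_id=2) pairs with 1 row(s) of r.
- l (venue_id=6) pairs with 1 row(s) of r.
- l (venue_id=2) pairs with 1 row(s) of r.
- l (venue_id=NULL) has no partner → padded with NULL.
- l (venue_id=7) has no partner → padded with NULL.
- l (venue_id=4) has no partner → padded with NULL.
- l (venue_id=7) has no partner → padded with NULL.
After projecting and ordering:
r.venue_id | l.venue_id
2 | 2
2 | 2
6 | 6
NULL | 4
NULL | 7
NULL | 7
NULL | NULL

(2, 2); (2, 2); (6, 6); (NULL, 4); (NULL, 7); (NULL, 7); (NULL, NULL)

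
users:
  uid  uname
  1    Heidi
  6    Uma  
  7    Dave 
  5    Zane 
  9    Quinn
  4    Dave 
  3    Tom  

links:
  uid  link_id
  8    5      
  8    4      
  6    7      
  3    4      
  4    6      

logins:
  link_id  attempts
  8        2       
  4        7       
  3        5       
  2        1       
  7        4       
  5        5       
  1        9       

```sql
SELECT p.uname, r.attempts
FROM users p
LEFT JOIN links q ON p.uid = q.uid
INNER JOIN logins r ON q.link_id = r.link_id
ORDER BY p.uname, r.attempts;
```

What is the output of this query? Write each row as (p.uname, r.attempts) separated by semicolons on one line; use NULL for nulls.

Joins associate left-to-right: users LEFT JOIN links on uid gives 7 intermediate row(s).
Then INNER JOIN `logins r` on link_id: keep only rows whose q.link_id appears in r.

(Tom, 7); (Uma, 4)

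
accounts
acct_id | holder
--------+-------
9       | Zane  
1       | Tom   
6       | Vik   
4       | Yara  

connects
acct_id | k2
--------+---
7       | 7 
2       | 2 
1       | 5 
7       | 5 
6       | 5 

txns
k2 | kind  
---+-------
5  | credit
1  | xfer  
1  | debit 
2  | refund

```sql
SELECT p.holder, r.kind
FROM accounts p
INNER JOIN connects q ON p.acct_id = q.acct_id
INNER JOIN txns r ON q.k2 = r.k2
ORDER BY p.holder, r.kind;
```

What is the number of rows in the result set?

2

Joins associate left-to-right: accounts INNER JOIN connects on acct_id gives 2 intermediate row(s).
Then INNER JOIN `txns r` on k2: keep only rows whose q.k2 appears in r.
Result: 2 row(s).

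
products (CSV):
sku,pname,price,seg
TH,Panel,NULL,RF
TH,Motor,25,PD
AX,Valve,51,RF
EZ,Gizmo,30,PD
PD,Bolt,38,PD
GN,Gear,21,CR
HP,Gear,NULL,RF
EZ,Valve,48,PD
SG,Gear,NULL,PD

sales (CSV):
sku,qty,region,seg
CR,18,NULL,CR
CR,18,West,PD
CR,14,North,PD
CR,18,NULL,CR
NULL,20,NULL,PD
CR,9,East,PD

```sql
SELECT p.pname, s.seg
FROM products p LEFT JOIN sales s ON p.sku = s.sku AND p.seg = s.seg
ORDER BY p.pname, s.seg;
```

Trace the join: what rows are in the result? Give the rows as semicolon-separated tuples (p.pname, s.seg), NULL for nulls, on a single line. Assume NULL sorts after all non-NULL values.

LEFT JOIN keeps every row from `products`; unmatched rows get NULL for `sales`'s columns.
Matching on p.sku = s.sku AND p.seg = s.seg. A NULL in a compared column never satisfies the condition.
- sku=TH, seg=RF: no s row matches, row kept with s columns NULL.
- sku=TH, seg=PD: no s row matches, row kept with s columns NULL.
- sku=AX, seg=RF: no s row matches, row kept with s columns NULL.
- sku=EZ, seg=PD: no s row matches, row kept with s columns NULL.
- sku=PD, seg=PD: no s row matches, row kept with s columns NULL.
- sku=GN, seg=CR: no s row matches, row kept with s columns NULL.
- sku=HP, seg=RF: no s row matches, row kept with s columns NULL.
- sku=EZ, seg=PD: no s row matches, row kept with s columns NULL.
- sku=SG, seg=PD: no s row matches, row kept with s columns NULL.
After projecting and ordering:
p.pname | s.seg
Bolt | NULL
Gear | NULL
Gear | NULL
Gear | NULL
Gizmo | NULL
Motor | NULL
Panel | NULL
Valve | NULL
Valve | NULL

(Bolt, NULL); (Gear, NULL); (Gear, NULL); (Gear, NULL); (Gizmo, NULL); (Motor, NULL); (Panel, NULL); (Valve, NULL); (Valve, NULL)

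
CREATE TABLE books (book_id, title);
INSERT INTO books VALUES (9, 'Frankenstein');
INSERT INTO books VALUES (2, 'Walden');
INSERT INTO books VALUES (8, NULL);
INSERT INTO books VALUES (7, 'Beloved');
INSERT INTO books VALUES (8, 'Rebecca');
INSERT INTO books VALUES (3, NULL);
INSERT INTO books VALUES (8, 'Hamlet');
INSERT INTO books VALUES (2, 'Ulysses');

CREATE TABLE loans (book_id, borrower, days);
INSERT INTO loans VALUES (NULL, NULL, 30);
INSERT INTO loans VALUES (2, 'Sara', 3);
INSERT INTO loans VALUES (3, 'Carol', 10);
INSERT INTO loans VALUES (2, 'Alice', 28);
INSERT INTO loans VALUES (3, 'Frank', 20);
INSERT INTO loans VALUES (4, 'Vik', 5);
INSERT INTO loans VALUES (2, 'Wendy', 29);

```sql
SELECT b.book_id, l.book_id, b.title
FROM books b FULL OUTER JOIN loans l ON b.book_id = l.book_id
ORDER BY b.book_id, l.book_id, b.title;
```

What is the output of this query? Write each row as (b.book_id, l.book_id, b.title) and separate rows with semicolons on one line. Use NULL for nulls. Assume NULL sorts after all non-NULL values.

FULL OUTER JOIN keeps every row from both sides; unmatched rows get NULL for the other side's columns.
Matching on b.book_id = l.book_id. A NULL in a compared column never satisfies the condition.
- b (book_id=9) has no partner → padded with NULL.
- b (book_id=2) pairs with 3 row(s) of l.
- b (book_id=8) has no partner → padded with NULL.
- b (book_id=7) has no partner → padded with NULL.
- b (book_id=8) has no partner → padded with NULL.
- b (book_id=3) pairs with 2 row(s) of l.
- b (book_id=8) has no partner → padded with NULL.
- b (book_id=2) pairs with 3 row(s) of l.
- 2 l row(s) had no b match → kept, b columns NULL.

(2, 2, Ulysses); (2, 2, Ulysses); (2, 2, Ulysses); (2, 2, Walden); (2, 2, Walden); (2, 2, Walden); (3, 3, NULL); (3, 3, NULL); (7, NULL, Beloved); (8, NULL, Hamlet); (8, NULL, Rebecca); (8, NULL, NULL); (9, NULL, Frankenstein); (NULL, 4, NULL); (NULL, NULL, NULL)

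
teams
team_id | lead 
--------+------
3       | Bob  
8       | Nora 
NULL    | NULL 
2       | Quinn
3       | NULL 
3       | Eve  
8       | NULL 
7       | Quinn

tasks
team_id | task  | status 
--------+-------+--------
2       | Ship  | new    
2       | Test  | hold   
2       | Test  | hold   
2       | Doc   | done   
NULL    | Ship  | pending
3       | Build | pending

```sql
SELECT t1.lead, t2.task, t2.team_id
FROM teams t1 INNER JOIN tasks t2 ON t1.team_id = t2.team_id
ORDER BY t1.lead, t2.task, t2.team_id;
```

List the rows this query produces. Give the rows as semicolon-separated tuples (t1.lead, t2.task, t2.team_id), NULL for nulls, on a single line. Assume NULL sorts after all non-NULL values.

(Bob, Build, 3); (Eve, Build, 3); (Quinn, Doc, 2); (Quinn, Ship, 2); (Quinn, Test, 2); (Quinn, Test, 2); (NULL, Build, 3)

INNER JOIN keeps only pairs where the ON condition holds.
Matching on t1.team_id = t2.team_id. A NULL in a compared column never satisfies the condition.
- t1[0] team_id=3 → 1 match(es) in t2 → 1 row(s).
- t1[1] team_id=8 → no match; dropped.
- t1[2] team_id=NULL → no match; dropped.
- t1[3] team_id=2 → 4 match(es) in t2 → 4 row(s).
- t1[4] team_id=3 → 1 match(es) in t2 → 1 row(s).
- t1[5] team_id=3 → 1 match(es) in t2 → 1 row(s).
- t1[6] team_id=8 → no match; dropped.
- t1[7] team_id=7 → no match; dropped.
After projecting and ordering:
t1.lead | t2.task | t2.team_id
Bob | Build | 3
Eve | Build | 3
Quinn | Doc | 2
Quinn | Ship | 2
Quinn | Test | 2
Quinn | Test | 2
NULL | Build | 3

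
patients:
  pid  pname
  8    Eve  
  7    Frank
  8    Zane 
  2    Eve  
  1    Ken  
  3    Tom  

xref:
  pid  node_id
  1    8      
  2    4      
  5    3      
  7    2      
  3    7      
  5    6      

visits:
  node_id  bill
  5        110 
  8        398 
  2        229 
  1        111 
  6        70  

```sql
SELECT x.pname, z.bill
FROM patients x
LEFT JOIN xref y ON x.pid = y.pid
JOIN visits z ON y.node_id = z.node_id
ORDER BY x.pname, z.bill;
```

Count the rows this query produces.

2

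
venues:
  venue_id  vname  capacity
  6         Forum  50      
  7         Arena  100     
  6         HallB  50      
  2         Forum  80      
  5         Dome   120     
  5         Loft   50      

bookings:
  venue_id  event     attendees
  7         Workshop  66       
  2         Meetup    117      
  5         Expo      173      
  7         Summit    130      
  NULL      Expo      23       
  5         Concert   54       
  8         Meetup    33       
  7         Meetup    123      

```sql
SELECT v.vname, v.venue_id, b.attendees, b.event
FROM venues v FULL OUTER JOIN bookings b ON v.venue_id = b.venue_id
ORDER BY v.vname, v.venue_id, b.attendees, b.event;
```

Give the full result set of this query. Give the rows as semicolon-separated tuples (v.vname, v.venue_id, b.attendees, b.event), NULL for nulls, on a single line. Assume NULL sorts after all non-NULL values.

(Arena, 7, 66, Workshop); (Arena, 7, 123, Meetup); (Arena, 7, 130, Summit); (Dome, 5, 54, Concert); (Dome, 5, 173, Expo); (Forum, 2, 117, Meetup); (Forum, 6, NULL, NULL); (HallB, 6, NULL, NULL); (Loft, 5, 54, Concert); (Loft, 5, 173, Expo); (NULL, NULL, 23, Expo); (NULL, NULL, 33, Meetup)

FULL OUTER JOIN keeps every row from both sides; unmatched rows get NULL for the other side's columns.
Matching on v.venue_id = b.venue_id. A NULL in a compared column never satisfies the condition.
- v row (venue_id=6): no match → kept, b columns NULL.
- v row (venue_id=7): matches 3 b row(s) → 3 output row(s).
- v row (venue_id=6): no match → kept, b columns NULL.
- v row (venue_id=2): matches 1 b row(s) → 1 output row(s).
- v row (venue_id=5): matches 2 b row(s) → 2 output row(s).
- v row (venue_id=5): matches 2 b row(s) → 2 output row(s).
- plus 2 unmatched b row(s), each kept with NULL v columns.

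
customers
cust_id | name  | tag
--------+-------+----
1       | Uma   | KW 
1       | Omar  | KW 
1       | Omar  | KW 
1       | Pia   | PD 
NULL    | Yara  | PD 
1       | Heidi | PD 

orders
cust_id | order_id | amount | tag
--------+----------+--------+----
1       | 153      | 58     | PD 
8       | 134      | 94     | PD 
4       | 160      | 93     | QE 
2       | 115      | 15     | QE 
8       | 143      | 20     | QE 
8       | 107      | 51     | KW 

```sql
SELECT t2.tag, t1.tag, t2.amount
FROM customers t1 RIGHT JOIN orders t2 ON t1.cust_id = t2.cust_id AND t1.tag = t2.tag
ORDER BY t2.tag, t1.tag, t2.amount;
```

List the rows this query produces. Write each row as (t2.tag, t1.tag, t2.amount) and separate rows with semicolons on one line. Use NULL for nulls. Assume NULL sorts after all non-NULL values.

(KW, NULL, 51); (PD, PD, 58); (PD, PD, 58); (PD, NULL, 94); (QE, NULL, 15); (QE, NULL, 20); (QE, NULL, 93)

RIGHT JOIN keeps every row from `orders`; unmatched rows get NULL for `customers`'s columns.
Matching on t1.cust_id = t2.cust_id AND t1.tag = t2.tag. A NULL in a compared column never satisfies the condition.
Matched pairs: 2; unmatched t2 rows kept: 5.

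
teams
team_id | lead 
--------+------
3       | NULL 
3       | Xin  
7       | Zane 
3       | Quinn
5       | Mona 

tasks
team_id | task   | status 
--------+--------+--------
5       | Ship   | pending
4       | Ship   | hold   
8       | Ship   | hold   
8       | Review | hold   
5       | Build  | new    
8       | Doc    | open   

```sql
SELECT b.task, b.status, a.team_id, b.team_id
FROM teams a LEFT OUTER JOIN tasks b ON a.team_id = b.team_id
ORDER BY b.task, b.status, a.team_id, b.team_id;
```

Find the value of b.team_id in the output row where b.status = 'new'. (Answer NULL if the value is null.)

LEFT JOIN keeps every row from `teams`; unmatched rows get NULL for `tasks`'s columns.
Matching on a.team_id = b.team_id.
- a[0] team_id=3 → no match; kept with NULLs on the b side.
- a[1] team_id=3 → no match; kept with NULLs on the b side.
- a[2] team_id=7 → no match; kept with NULLs on the b side.
- a[3] team_id=3 → no match; kept with NULLs on the b side.
- a[4] team_id=5 → 2 match(es) in b → 2 row(s).

5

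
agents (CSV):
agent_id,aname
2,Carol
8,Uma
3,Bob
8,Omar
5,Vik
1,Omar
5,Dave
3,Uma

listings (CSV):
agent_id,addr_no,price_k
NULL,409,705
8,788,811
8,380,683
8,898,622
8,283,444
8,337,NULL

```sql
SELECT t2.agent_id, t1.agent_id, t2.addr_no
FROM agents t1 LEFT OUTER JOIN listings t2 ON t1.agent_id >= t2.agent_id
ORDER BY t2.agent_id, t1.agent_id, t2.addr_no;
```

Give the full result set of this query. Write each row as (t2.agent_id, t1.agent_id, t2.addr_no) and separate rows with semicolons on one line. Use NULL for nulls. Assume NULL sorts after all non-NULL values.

LEFT JOIN keeps every row from `agents`; unmatched rows get NULL for `listings`'s columns.
Matching on t1.agent_id >= t2.agent_id. A NULL in a compared column never satisfies the condition.
- t1 row (agent_id=2): no match → kept, t2 columns NULL.
- t1 row (agent_id=8): matches 5 t2 row(s) → 5 output row(s).
- t1 row (agent_id=3): no match → kept, t2 columns NULL.
- t1 row (agent_id=8): matches 5 t2 row(s) → 5 output row(s).
- t1 row (agent_id=5): no match → kept, t2 columns NULL.
- t1 row (agent_id=1): no match → kept, t2 columns NULL.
- t1 row (agent_id=5): no match → kept, t2 columns NULL.
- t1 row (agent_id=3): no match → kept, t2 columns NULL.

(8, 8, 283); (8, 8, 283); (8, 8, 337); (8, 8, 337); (8, 8, 380); (8, 8, 380); (8, 8, 788); (8, 8, 788); (8, 8, 898); (8, 8, 898); (NULL, 1, NULL); (NULL, 2, NULL); (NULL, 3, NULL); (NULL, 3, NULL); (NULL, 5, NULL); (NULL, 5, NULL)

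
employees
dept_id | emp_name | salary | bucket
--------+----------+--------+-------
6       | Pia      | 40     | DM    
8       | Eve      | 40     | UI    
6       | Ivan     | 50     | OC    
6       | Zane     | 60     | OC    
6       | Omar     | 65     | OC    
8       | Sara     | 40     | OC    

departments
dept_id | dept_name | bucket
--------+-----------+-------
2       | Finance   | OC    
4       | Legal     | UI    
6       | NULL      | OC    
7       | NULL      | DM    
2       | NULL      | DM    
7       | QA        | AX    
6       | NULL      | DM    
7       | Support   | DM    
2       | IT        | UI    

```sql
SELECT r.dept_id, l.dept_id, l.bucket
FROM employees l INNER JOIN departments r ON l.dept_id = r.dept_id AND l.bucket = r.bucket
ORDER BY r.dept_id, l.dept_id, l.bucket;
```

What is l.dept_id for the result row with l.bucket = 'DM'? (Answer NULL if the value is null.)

6

INNER JOIN keeps only pairs where the ON condition holds.
Matching on l.dept_id = r.dept_id AND l.bucket = r.bucket.
- l (dept_id=6, bucket=DM) pairs with 1 row(s) of r.
- l (dept_id=8, bucket=UI) has no partner → excluded.
- l (dept_id=6, bucket=OC) pairs with 1 row(s) of r.
- l (dept_id=6, bucket=OC) pairs with 1 row(s) of r.
- l (dept_id=6, bucket=OC) pairs with 1 row(s) of r.
- l (dept_id=8, bucket=OC) has no partner → excluded.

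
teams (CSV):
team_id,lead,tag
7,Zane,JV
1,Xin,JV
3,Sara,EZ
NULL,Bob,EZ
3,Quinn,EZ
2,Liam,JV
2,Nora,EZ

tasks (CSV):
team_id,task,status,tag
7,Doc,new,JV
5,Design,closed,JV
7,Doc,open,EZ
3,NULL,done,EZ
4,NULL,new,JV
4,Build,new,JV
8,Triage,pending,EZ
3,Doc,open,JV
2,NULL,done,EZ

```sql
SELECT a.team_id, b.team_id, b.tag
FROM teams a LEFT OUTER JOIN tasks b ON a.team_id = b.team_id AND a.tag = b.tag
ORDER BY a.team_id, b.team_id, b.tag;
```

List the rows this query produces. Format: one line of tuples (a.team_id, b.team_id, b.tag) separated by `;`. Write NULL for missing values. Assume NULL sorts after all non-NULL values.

(1, NULL, NULL); (2, 2, EZ); (2, NULL, NULL); (3, 3, EZ); (3, 3, EZ); (7, 7, JV); (NULL, NULL, NULL)

LEFT JOIN keeps every row from `teams`; unmatched rows get NULL for `tasks`'s columns.
Matching on a.team_id = b.team_id AND a.tag = b.tag. A NULL in a compared column never satisfies the condition.
- a row (team_id=7, tag=JV): matches 1 b row(s) → 1 output row(s).
- a row (team_id=1, tag=JV): no match → kept, b columns NULL.
- a row (team_id=3, tag=EZ): matches 1 b row(s) → 1 output row(s).
- a row (team_id=NULL, tag=EZ): no match → kept, b columns NULL.
- a row (team_id=3, tag=EZ): matches 1 b row(s) → 1 output row(s).
- a row (team_id=2, tag=JV): no match → kept, b columns NULL.
- a row (team_id=2, tag=EZ): matches 1 b row(s) → 1 output row(s).
After projecting and ordering:
a.team_id | b.team_id | b.tag
1 | NULL | NULL
2 | 2 | EZ
2 | NULL | NULL
3 | 3 | EZ
3 | 3 | EZ
7 | 7 | JV
NULL | NULL | NULL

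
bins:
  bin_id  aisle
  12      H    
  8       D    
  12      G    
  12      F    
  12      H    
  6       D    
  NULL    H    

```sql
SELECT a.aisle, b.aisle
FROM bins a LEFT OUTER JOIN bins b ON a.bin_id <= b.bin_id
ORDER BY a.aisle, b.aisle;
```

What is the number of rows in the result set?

28

LEFT JOIN keeps every row from `bins a`; unmatched rows get NULL for `bins b`'s columns.
Matching on a.bin_id <= b.bin_id. A NULL in a compared column never satisfies the condition.
- bin_id=12: 4 matching b row(s), so 4 row(s) emitted.
- bin_id=8: 5 matching b row(s), so 5 row(s) emitted.
- bin_id=12: 4 matching b row(s), so 4 row(s) emitted.
- bin_id=12: 4 matching b row(s), so 4 row(s) emitted.
- bin_id=12: 4 matching b row(s), so 4 row(s) emitted.
- bin_id=6: 6 matching b row(s), so 6 row(s) emitted.
- bin_id=NULL: no b row matches, row kept with b columns NULL.
Total: 27 matched + 1 padded = 28 rows.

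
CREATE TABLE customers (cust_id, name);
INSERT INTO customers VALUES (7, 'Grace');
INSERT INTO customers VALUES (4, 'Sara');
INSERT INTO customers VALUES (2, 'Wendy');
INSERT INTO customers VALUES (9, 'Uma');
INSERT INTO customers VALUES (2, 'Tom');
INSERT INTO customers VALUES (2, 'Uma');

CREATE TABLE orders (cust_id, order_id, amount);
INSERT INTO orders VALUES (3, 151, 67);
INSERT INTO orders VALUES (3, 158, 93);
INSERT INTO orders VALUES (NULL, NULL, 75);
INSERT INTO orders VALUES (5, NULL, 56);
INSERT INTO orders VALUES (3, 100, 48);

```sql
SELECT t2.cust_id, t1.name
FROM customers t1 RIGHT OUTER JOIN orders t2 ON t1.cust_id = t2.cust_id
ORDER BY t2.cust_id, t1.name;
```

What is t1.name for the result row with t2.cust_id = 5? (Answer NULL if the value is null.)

RIGHT JOIN keeps every row from `orders`; unmatched rows get NULL for `customers`'s columns.
Matching on t1.cust_id = t2.cust_id. A NULL in a compared column never satisfies the condition.
- t1 row (cust_id=7): no match.
- t1 row (cust_id=4): no match.
- t1 row (cust_id=2): no match.
- t1 row (cust_id=9): no match.
- t1 row (cust_id=2): no match.
- t1 row (cust_id=2): no match.
- plus 5 unmatched t2 row(s), each kept with NULL t1 columns.

NULL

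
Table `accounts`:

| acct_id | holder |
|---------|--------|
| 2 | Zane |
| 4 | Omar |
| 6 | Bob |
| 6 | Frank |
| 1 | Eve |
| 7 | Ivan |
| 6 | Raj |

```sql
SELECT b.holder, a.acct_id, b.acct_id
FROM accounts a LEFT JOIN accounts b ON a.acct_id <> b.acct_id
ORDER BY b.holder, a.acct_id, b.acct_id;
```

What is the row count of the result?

36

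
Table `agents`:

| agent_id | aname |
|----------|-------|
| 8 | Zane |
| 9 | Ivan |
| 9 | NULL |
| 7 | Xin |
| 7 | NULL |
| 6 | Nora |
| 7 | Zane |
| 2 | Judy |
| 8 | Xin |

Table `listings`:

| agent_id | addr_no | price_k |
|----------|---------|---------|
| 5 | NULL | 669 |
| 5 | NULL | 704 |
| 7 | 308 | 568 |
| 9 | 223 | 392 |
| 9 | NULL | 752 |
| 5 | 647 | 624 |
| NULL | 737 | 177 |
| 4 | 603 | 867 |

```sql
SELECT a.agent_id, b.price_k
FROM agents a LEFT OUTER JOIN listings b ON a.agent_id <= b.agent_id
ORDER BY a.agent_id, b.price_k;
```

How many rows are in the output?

27

LEFT JOIN keeps every row from `agents`; unmatched rows get NULL for `listings`'s columns.
Matching on a.agent_id <= b.agent_id. A NULL in a compared column never satisfies the condition.
- a[0] agent_id=8 → 2 match(es) in b → 2 row(s).
- a[1] agent_id=9 → 2 match(es) in b → 2 row(s).
- a[2] agent_id=9 → 2 match(es) in b → 2 row(s).
- a[3] agent_id=7 → 3 match(es) in b → 3 row(s).
- a[4] agent_id=7 → 3 match(es) in b → 3 row(s).
- a[5] agent_id=6 → 3 match(es) in b → 3 row(s).
- a[6] agent_id=7 → 3 match(es) in b → 3 row(s).
- a[7] agent_id=2 → 7 match(es) in b → 7 row(s).
- a[8] agent_id=8 → 2 match(es) in b → 2 row(s).
Total: 27 rows.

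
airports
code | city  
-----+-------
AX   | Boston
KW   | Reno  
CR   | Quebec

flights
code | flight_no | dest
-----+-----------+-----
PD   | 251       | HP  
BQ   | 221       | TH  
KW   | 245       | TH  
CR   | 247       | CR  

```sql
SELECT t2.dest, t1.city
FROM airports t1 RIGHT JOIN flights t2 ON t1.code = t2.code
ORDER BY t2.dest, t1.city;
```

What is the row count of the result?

4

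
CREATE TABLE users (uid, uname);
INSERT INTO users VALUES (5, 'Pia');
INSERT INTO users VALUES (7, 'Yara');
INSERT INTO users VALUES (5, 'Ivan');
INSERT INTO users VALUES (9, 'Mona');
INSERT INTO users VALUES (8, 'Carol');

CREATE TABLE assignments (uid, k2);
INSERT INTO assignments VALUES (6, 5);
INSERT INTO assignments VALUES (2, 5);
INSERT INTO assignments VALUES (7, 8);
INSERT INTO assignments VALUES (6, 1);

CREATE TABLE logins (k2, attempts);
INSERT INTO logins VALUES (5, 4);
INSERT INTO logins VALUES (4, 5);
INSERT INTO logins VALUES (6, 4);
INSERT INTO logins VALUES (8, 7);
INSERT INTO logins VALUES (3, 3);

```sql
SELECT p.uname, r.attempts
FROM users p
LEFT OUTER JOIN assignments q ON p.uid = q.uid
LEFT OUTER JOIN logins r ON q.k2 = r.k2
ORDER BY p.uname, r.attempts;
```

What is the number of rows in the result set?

Evaluate left to right. First `users p LEFT JOIN assignments q` on uid: 5 row(s).
Then LEFT JOIN `logins r` on k2: each of those 5 rows is kept; rows whose q.k2 has no match in r get NULL for r's columns.
Result: 5 row(s).

5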